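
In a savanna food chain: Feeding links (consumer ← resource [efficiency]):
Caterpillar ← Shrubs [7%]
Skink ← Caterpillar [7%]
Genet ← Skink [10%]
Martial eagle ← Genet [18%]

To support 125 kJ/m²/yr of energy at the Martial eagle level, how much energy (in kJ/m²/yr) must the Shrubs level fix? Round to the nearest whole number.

Cumulative transfer efficiency: 0.07 × 0.07 × 0.1 × 0.18 = 0.0000882
Shrubs energy = 125 / 0.0000882 = 1417234 kJ/m²/yr

1417234 kJ/m²/yr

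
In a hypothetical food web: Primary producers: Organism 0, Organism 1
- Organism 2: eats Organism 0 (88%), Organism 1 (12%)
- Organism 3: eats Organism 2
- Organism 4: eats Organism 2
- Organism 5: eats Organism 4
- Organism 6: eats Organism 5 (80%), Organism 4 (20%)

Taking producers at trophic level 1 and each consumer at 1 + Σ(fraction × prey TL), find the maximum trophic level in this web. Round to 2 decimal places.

4.80

Organism 2: 1 + (0.88×1 + 0.12×1) = 2
Organism 3: 1 + 2 = 3
Organism 4: 1 + 2 = 3
Organism 5: 1 + 3 = 4
Organism 6: 1 + (0.8×4 + 0.2×3) = 4.8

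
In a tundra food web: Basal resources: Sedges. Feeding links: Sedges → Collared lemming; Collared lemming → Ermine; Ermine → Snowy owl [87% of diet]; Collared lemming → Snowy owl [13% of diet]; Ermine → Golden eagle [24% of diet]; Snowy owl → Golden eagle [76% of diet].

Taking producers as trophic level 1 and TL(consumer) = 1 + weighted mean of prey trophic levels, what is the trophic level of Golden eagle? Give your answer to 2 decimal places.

Collared lemming: 1 + 1 = 2
Ermine: 1 + 2 = 3
Snowy owl: 1 + (0.87×3 + 0.13×2) = 3.87
Golden eagle: 1 + (0.24×3 + 0.76×3.87) = 4.6612

4.66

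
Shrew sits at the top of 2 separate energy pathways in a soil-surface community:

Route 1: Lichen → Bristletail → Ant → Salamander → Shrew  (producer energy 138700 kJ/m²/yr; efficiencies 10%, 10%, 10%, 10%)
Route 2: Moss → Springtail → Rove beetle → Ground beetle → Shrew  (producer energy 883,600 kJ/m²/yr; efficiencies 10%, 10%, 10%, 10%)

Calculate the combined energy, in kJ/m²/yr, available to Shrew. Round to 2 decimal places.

102.23 kJ/m²/yr

Route 1: 138700 × 0.1 × 0.1 × 0.1 × 0.1 = 13.87 kJ/m²/yr
Route 2: 883600 × 0.1 × 0.1 × 0.1 × 0.1 = 88.36 kJ/m²/yr
Total at Shrew: 13.87 + 88.36 = 102.23 kJ/m²/yr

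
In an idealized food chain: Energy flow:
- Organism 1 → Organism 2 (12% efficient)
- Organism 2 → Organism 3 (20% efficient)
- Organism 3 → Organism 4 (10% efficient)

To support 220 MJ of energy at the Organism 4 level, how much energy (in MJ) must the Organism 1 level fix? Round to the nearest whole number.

Cumulative transfer efficiency: 0.12 × 0.2 × 0.1 = 0.0024
Organism 1 energy = 220 / 0.0024 = 91667 MJ

91667 MJ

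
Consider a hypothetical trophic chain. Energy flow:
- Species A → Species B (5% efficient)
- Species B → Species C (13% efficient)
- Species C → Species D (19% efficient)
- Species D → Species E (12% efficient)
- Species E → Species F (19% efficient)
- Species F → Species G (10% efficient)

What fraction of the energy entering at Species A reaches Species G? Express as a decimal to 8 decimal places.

0.00000282

Product of link efficiencies: 0.05 × 0.13 × 0.19 × 0.12 × 0.19 × 0.1 = 0.0000028158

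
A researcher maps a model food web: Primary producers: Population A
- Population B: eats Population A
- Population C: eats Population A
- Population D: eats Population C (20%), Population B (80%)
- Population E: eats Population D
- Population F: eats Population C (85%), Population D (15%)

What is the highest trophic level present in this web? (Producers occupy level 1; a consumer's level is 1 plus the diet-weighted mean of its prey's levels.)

4

Population B: 1 + 1 = 2
Population C: 1 + 1 = 2
Population D: 1 + (0.2×2 + 0.8×2) = 3
Population E: 1 + 3 = 4
Population F: 1 + (0.85×2 + 0.15×3) = 3.15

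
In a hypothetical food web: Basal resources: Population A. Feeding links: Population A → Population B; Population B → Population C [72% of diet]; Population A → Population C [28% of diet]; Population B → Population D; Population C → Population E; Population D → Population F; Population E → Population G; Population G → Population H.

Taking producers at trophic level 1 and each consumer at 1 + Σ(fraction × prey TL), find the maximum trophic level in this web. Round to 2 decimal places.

Population B: 1 + 1 = 2
Population C: 1 + (0.72×2 + 0.28×1) = 2.72
Population D: 1 + 2 = 3
Population E: 1 + 2.72 = 3.72
Population F: 1 + 3 = 4
Population G: 1 + 3.72 = 4.72
Population H: 1 + 4.72 = 5.72

5.72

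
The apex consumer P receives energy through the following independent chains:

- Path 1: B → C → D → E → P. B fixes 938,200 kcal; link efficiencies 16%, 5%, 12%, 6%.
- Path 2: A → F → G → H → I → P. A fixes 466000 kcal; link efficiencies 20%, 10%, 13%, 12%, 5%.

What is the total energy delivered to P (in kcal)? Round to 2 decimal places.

Path 1: 938200 × 0.16 × 0.05 × 0.12 × 0.06 = 54.04032 kcal
Path 2: 466000 × 0.2 × 0.1 × 0.13 × 0.12 × 0.05 = 7.2696 kcal
Total at P: 54.04032 + 7.2696 = 61.30992 kcal

61.31 kcal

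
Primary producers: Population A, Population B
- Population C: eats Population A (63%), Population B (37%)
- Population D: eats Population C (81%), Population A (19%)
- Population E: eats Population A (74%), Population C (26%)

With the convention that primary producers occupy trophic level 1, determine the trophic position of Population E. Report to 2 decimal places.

2.26

Population C: 1 + (0.63×1 + 0.37×1) = 2
Population D: 1 + (0.81×2 + 0.19×1) = 2.81
Population E: 1 + (0.74×1 + 0.26×2) = 2.26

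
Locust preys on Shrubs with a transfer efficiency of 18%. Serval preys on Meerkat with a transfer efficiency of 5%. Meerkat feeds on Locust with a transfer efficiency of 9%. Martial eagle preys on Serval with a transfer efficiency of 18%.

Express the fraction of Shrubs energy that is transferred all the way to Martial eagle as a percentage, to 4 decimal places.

Product of link efficiencies: 0.18 × 0.09 × 0.05 × 0.18 = 0.0001458
As a percentage: 0.0001458 × 100 = 0.0146%

0.0146%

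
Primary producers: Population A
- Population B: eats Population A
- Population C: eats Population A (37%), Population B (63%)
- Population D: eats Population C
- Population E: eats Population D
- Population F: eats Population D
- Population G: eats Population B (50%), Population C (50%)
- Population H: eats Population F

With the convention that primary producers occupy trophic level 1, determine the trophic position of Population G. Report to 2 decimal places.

Population B: 1 + 1 = 2
Population C: 1 + (0.37×1 + 0.63×2) = 2.63
Population D: 1 + 2.63 = 3.63
Population E: 1 + 3.63 = 4.63
Population F: 1 + 3.63 = 4.63
Population G: 1 + (0.5×2 + 0.5×2.63) = 3.315
Population H: 1 + 4.63 = 5.63

3.32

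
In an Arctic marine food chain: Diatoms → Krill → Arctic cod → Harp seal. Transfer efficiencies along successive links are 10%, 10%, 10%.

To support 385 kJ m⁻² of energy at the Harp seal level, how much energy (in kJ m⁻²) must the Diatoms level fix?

385000 kJ m⁻²

Cumulative transfer efficiency: 0.1 × 0.1 × 0.1 = 0.001
Diatoms energy = 385 / 0.001 = 385000 kJ m⁻²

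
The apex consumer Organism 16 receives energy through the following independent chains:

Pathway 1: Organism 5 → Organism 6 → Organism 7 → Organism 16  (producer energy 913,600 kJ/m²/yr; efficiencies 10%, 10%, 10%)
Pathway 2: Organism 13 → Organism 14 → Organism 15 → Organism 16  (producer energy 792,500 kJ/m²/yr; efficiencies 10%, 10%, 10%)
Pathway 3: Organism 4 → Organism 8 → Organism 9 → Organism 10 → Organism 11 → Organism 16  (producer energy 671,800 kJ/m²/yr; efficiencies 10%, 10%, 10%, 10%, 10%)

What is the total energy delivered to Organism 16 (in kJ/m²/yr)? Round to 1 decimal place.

Pathway 1: 913600 × 0.1 × 0.1 × 0.1 = 913.6 kJ/m²/yr
Pathway 2: 792500 × 0.1 × 0.1 × 0.1 = 792.5 kJ/m²/yr
Pathway 3: 671800 × 0.1 × 0.1 × 0.1 × 0.1 × 0.1 = 6.718 kJ/m²/yr
Total at Organism 16: 913.6 + 792.5 + 6.718 = 1712.818 kJ/m²/yr

1712.8 kJ/m²/yr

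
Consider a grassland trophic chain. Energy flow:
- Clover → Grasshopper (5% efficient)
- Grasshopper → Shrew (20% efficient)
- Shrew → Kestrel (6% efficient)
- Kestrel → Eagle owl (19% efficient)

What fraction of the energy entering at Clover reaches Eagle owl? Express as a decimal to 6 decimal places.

0.000114

Product of link efficiencies: 0.05 × 0.2 × 0.06 × 0.19 = 0.000114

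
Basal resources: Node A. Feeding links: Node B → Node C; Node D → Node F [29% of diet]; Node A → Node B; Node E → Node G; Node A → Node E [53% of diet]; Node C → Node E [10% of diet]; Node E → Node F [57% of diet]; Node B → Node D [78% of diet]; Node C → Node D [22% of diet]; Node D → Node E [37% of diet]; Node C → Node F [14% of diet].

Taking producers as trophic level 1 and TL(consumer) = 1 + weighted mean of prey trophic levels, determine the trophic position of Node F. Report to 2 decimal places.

4.08

Node B: 1 + 1 = 2
Node C: 1 + 2 = 3
Node D: 1 + (0.22×3 + 0.78×2) = 3.22
Node E: 1 + (0.37×3.22 + 0.1×3 + 0.53×1) = 3.0214
Node F: 1 + (0.29×3.22 + 0.57×3.0214 + 0.14×3) = 4.075998
Node G: 1 + 3.0214 = 4.0214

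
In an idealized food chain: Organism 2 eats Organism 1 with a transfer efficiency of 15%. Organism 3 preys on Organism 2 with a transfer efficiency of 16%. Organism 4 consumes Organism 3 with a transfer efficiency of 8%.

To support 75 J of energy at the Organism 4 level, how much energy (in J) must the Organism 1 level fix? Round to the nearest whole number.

Cumulative transfer efficiency: 0.15 × 0.16 × 0.08 = 0.00192
Organism 1 energy = 75 / 0.00192 = 39063 J

39063 J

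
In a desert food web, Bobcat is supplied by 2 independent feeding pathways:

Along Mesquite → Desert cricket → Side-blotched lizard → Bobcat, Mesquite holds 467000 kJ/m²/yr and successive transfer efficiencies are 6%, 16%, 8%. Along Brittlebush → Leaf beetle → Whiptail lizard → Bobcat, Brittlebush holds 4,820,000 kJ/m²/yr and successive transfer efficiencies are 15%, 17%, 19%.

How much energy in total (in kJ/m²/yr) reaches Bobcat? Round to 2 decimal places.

23711.56 kJ/m²/yr

Via Mesquite: 467000 × 0.06 × 0.16 × 0.08 = 358.656 kJ/m²/yr
Via Brittlebush: 4820000 × 0.15 × 0.17 × 0.19 = 23352.9 kJ/m²/yr
Total at Bobcat: 358.656 + 23352.9 = 23711.556 kJ/m²/yr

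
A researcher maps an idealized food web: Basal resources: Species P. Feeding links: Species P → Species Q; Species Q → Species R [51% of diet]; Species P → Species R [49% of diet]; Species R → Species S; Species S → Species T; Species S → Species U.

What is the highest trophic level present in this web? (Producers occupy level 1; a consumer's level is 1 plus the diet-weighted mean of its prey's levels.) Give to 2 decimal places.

4.51

Species Q: 1 + 1 = 2
Species R: 1 + (0.51×2 + 0.49×1) = 2.51
Species S: 1 + 2.51 = 3.51
Species T: 1 + 3.51 = 4.51
Species U: 1 + 3.51 = 4.51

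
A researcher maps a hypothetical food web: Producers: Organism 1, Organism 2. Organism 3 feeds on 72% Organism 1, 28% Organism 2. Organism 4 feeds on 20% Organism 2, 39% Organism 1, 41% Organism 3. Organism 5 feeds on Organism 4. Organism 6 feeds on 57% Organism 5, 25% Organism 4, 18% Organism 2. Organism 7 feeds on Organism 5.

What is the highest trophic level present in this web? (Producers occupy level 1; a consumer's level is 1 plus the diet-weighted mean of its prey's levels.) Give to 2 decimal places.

4.41

Organism 3: 1 + (0.72×1 + 0.28×1) = 2
Organism 4: 1 + (0.2×1 + 0.39×1 + 0.41×2) = 2.41
Organism 5: 1 + 2.41 = 3.41
Organism 6: 1 + (0.57×3.41 + 0.25×2.41 + 0.18×1) = 3.7262
Organism 7: 1 + 3.41 = 4.41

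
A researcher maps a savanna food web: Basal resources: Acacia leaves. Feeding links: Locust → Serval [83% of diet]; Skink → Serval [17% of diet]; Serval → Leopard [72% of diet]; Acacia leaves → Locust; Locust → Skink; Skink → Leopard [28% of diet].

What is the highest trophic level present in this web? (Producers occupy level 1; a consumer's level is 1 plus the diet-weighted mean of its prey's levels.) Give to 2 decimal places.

4.12

Locust: 1 + 1 = 2
Skink: 1 + 2 = 3
Serval: 1 + (0.83×2 + 0.17×3) = 3.17
Leopard: 1 + (0.72×3.17 + 0.28×3) = 4.1224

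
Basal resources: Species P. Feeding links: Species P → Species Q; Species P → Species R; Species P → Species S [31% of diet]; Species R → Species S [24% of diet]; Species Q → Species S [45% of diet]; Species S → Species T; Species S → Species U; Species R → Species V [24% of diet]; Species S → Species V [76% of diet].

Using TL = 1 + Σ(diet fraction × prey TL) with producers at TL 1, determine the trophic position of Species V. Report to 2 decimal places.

3.52

Species Q: 1 + 1 = 2
Species R: 1 + 1 = 2
Species S: 1 + (0.31×1 + 0.24×2 + 0.45×2) = 2.69
Species T: 1 + 2.69 = 3.69
Species U: 1 + 2.69 = 3.69
Species V: 1 + (0.24×2 + 0.76×2.69) = 3.5244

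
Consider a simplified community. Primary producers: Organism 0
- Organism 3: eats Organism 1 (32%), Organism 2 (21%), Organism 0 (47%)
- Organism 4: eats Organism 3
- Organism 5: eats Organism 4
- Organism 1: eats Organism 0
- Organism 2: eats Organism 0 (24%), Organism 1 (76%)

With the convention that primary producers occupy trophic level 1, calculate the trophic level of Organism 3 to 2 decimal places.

Organism 1: 1 + 1 = 2
Organism 2: 1 + (0.24×1 + 0.76×2) = 2.76
Organism 3: 1 + (0.32×2 + 0.21×2.76 + 0.47×1) = 2.6896
Organism 4: 1 + 2.6896 = 3.6896
Organism 5: 1 + 3.6896 = 4.6896

2.69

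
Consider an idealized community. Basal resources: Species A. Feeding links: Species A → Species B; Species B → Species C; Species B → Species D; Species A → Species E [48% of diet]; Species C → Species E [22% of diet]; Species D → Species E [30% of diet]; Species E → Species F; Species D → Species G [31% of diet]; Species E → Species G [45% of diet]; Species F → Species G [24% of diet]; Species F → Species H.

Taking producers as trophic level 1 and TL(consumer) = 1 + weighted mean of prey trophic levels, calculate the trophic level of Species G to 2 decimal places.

Species B: 1 + 1 = 2
Species C: 1 + 2 = 3
Species D: 1 + 2 = 3
Species E: 1 + (0.48×1 + 0.22×3 + 0.3×3) = 3.04
Species F: 1 + 3.04 = 4.04
Species G: 1 + (0.31×3 + 0.45×3.04 + 0.24×4.04) = 4.2676
Species H: 1 + 4.04 = 5.04

4.27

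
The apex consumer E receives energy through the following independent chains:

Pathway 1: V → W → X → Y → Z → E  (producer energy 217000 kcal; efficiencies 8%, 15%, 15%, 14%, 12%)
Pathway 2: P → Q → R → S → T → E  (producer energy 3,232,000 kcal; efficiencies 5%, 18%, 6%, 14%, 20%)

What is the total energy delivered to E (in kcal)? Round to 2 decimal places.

55.43 kcal

Pathway 1: 217000 × 0.08 × 0.15 × 0.15 × 0.14 × 0.12 = 6.56208 kcal
Pathway 2: 3232000 × 0.05 × 0.18 × 0.06 × 0.14 × 0.2 = 48.86784 kcal
Total at E: 6.56208 + 48.86784 = 55.42992 kcal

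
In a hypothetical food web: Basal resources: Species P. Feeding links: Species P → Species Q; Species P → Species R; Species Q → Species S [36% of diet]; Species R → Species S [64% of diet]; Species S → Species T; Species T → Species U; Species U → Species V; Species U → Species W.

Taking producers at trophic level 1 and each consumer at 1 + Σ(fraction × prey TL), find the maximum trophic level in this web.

6

Species Q: 1 + 1 = 2
Species R: 1 + 1 = 2
Species S: 1 + (0.36×2 + 0.64×2) = 3
Species T: 1 + 3 = 4
Species U: 1 + 4 = 5
Species V: 1 + 5 = 6
Species W: 1 + 5 = 6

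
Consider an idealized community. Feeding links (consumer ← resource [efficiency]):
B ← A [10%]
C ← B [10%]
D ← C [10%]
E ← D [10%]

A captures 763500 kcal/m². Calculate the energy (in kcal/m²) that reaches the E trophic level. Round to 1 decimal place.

76.4 kcal/m²

B: 763500 × 0.1 = 76350 kcal/m²
C: 76350 × 0.1 = 7635 kcal/m²
D: 7635 × 0.1 = 763.5 kcal/m²
E: 763.5 × 0.1 = 76.35 kcal/m²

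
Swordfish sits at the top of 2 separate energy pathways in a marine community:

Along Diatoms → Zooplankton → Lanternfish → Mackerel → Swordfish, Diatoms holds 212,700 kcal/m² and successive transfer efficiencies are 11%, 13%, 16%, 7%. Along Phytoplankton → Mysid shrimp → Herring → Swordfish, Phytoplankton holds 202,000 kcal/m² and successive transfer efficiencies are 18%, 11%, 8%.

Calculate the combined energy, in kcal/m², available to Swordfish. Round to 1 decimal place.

Via Diatoms: 212700 × 0.11 × 0.13 × 0.16 × 0.07 = 34.066032 kcal/m²
Via Phytoplankton: 202000 × 0.18 × 0.11 × 0.08 = 319.968 kcal/m²
Total at Swordfish: 34.066032 + 319.968 = 354.034032 kcal/m²

354.0 kcal/m²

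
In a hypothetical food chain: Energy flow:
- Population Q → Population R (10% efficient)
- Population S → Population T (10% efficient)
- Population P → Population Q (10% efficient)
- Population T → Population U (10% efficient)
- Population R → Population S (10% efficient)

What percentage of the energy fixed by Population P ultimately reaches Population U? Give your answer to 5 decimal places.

0.00100%

Product of link efficiencies: 0.1 × 0.1 × 0.1 × 0.1 × 0.1 = 0.00001
As a percentage: 0.00001 × 100 = 0.00100%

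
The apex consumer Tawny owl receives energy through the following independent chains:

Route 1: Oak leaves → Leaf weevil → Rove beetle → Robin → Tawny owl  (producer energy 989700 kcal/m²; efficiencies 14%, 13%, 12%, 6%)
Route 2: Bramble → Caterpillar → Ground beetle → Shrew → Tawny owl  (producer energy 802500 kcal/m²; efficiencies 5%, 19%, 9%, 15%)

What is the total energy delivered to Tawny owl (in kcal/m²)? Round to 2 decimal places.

Route 1: 989700 × 0.14 × 0.13 × 0.12 × 0.06 = 129.690288 kcal/m²
Route 2: 802500 × 0.05 × 0.19 × 0.09 × 0.15 = 102.920625 kcal/m²
Total at Tawny owl: 129.690288 + 102.920625 = 232.610913 kcal/m²

232.61 kcal/m²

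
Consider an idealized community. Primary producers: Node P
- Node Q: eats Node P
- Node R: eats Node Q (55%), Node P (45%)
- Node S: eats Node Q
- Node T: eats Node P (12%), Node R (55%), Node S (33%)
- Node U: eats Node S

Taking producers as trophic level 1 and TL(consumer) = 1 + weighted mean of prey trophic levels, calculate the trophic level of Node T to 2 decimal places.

Node Q: 1 + 1 = 2
Node R: 1 + (0.55×2 + 0.45×1) = 2.55
Node S: 1 + 2 = 3
Node T: 1 + (0.12×1 + 0.55×2.55 + 0.33×3) = 3.5125
Node U: 1 + 3 = 4

3.51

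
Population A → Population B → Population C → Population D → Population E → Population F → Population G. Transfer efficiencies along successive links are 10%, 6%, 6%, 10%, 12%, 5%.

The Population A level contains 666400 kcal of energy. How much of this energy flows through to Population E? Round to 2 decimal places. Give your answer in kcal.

Population B: 666400 × 0.1 = 66640 kcal
Population C: 66640 × 0.06 = 3998.4 kcal
Population D: 3998.4 × 0.06 = 239.904 kcal
Population E: 239.904 × 0.1 = 23.9904 kcal

23.99 kcal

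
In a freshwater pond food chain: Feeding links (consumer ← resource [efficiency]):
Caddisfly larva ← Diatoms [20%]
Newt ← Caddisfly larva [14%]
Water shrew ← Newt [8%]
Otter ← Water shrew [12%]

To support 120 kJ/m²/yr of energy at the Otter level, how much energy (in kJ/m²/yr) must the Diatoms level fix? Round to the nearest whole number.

446429 kJ/m²/yr

Cumulative transfer efficiency: 0.2 × 0.14 × 0.08 × 0.12 = 0.0002688
Diatoms energy = 120 / 0.0002688 = 446429 kJ/m²/yr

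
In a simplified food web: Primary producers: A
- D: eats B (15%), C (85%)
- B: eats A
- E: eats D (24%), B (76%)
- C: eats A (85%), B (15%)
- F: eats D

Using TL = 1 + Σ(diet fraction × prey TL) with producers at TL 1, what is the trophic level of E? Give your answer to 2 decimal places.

B: 1 + 1 = 2
C: 1 + (0.85×1 + 0.15×2) = 2.15
D: 1 + (0.15×2 + 0.85×2.15) = 3.1275
E: 1 + (0.24×3.1275 + 0.76×2) = 3.2706
F: 1 + 3.1275 = 4.1275

3.27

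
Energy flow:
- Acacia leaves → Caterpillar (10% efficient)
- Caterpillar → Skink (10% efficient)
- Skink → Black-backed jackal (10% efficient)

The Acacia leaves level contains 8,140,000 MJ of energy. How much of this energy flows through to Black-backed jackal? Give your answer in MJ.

Caterpillar: 8140000 × 0.1 = 814000 MJ
Skink: 814000 × 0.1 = 81400 MJ
Black-backed jackal: 81400 × 0.1 = 8140 MJ

8140 MJ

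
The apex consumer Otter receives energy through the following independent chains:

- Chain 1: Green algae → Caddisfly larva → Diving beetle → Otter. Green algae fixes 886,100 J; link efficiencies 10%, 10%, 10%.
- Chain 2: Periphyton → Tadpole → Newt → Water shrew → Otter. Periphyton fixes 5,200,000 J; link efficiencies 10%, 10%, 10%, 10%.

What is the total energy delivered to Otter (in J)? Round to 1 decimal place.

1406.1 J

Chain 1: 886100 × 0.1 × 0.1 × 0.1 = 886.1 J
Chain 2: 5200000 × 0.1 × 0.1 × 0.1 × 0.1 = 520 J
Total at Otter: 886.1 + 520 = 1406.1 J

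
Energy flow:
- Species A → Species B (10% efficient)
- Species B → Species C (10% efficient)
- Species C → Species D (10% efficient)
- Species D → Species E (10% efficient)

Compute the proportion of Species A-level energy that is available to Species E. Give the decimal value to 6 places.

0.000100

Product of link efficiencies: 0.1 × 0.1 × 0.1 × 0.1 = 0.0001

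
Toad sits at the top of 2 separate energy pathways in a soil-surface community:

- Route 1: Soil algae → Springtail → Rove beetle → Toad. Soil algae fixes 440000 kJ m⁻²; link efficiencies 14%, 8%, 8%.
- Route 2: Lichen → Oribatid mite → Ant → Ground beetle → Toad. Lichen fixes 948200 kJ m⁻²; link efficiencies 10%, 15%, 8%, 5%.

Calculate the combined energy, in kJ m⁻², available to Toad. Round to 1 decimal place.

Route 1: 440000 × 0.14 × 0.08 × 0.08 = 394.24 kJ m⁻²
Route 2: 948200 × 0.1 × 0.15 × 0.08 × 0.05 = 56.892 kJ m⁻²
Total at Toad: 394.24 + 56.892 = 451.132 kJ m⁻²

451.1 kJ m⁻²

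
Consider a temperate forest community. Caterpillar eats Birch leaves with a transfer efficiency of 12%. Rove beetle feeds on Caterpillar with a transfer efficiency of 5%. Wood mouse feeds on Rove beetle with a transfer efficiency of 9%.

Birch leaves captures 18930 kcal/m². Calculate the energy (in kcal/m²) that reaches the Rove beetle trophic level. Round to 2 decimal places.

Caterpillar: 18930 × 0.12 = 2271.6 kcal/m²
Rove beetle: 2271.6 × 0.05 = 113.58 kcal/m²

113.58 kcal/m²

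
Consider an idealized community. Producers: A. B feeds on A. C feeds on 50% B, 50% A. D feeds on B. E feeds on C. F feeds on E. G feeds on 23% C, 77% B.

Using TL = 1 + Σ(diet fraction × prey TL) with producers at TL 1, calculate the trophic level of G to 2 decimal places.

3.12

B: 1 + 1 = 2
C: 1 + (0.5×2 + 0.5×1) = 2.5
D: 1 + 2 = 3
E: 1 + 2.5 = 3.5
F: 1 + 3.5 = 4.5
G: 1 + (0.23×2.5 + 0.77×2) = 3.115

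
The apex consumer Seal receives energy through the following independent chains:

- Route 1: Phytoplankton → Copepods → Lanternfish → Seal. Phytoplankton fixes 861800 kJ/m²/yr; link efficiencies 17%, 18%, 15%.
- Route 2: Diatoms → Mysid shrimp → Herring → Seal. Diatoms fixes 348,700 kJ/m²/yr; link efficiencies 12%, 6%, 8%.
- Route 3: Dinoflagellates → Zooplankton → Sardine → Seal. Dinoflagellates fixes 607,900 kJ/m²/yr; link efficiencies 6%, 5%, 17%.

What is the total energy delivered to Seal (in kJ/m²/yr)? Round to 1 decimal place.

Route 1: 861800 × 0.17 × 0.18 × 0.15 = 3955.662 kJ/m²/yr
Route 2: 348700 × 0.12 × 0.06 × 0.08 = 200.8512 kJ/m²/yr
Route 3: 607900 × 0.06 × 0.05 × 0.17 = 310.029 kJ/m²/yr
Total at Seal: 3955.662 + 200.8512 + 310.029 = 4466.5422 kJ/m²/yr

4466.5 kJ/m²/yr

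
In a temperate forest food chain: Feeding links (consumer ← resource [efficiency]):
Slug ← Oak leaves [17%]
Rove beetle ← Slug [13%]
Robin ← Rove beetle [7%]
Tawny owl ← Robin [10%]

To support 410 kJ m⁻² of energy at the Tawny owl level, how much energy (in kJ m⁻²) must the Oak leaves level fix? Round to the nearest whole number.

2650291 kJ m⁻²

Cumulative transfer efficiency: 0.17 × 0.13 × 0.07 × 0.1 = 0.0001547
Oak leaves energy = 410 / 0.0001547 = 2650291 kJ m⁻²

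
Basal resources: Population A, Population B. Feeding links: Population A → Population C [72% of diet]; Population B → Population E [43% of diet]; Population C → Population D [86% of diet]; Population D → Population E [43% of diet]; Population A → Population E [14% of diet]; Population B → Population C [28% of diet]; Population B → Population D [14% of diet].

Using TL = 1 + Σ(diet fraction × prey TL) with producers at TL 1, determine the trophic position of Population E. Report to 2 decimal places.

2.80

Population C: 1 + (0.72×1 + 0.28×1) = 2
Population D: 1 + (0.14×1 + 0.86×2) = 2.86
Population E: 1 + (0.43×2.86 + 0.14×1 + 0.43×1) = 2.7998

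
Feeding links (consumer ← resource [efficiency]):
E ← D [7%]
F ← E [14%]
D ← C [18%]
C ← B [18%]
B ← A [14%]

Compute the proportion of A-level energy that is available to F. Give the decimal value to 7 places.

Product of link efficiencies: 0.14 × 0.18 × 0.18 × 0.07 × 0.14 = 0.0000444528

0.0000445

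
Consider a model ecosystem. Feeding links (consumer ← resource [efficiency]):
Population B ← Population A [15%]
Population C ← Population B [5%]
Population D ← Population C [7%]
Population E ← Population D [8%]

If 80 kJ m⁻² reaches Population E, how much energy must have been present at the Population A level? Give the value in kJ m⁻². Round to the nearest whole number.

Cumulative transfer efficiency: 0.15 × 0.05 × 0.07 × 0.08 = 0.000042
Population A energy = 80 / 0.000042 = 1904762 kJ m⁻²

1904762 kJ m⁻²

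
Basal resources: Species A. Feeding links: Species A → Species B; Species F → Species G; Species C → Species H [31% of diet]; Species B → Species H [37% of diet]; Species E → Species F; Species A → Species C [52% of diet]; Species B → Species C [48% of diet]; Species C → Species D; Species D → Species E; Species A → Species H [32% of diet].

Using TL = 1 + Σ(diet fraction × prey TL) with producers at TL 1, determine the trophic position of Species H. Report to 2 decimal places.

Species B: 1 + 1 = 2
Species C: 1 + (0.48×2 + 0.52×1) = 2.48
Species D: 1 + 2.48 = 3.48
Species E: 1 + 3.48 = 4.48
Species F: 1 + 4.48 = 5.48
Species G: 1 + 5.48 = 6.48
Species H: 1 + (0.32×1 + 0.31×2.48 + 0.37×2) = 2.8288

2.83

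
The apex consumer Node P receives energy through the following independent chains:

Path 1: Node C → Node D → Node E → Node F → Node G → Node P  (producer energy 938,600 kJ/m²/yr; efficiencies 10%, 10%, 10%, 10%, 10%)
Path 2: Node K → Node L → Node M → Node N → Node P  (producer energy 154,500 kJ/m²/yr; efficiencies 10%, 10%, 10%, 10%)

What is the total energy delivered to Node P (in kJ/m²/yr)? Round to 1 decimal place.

Path 1: 938600 × 0.1 × 0.1 × 0.1 × 0.1 × 0.1 = 9.386 kJ/m²/yr
Path 2: 154500 × 0.1 × 0.1 × 0.1 × 0.1 = 15.45 kJ/m²/yr
Total at Node P: 9.386 + 15.45 = 24.836 kJ/m²/yr

24.8 kJ/m²/yr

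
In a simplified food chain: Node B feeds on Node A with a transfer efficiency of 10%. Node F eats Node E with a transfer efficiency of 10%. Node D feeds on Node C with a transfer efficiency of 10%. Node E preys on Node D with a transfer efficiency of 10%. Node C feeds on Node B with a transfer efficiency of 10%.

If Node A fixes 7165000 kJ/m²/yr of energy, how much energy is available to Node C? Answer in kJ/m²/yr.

71650 kJ/m²/yr

Node B: 7165000 × 0.1 = 716500 kJ/m²/yr
Node C: 716500 × 0.1 = 71650 kJ/m²/yr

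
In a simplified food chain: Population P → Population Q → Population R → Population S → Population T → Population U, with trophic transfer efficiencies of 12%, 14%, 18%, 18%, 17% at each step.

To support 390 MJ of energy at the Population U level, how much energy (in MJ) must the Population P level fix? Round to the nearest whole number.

Cumulative transfer efficiency: 0.12 × 0.14 × 0.18 × 0.18 × 0.17 = 0.0000925344
Population P energy = 390 / 0.0000925344 = 4214649 MJ

4214649 MJ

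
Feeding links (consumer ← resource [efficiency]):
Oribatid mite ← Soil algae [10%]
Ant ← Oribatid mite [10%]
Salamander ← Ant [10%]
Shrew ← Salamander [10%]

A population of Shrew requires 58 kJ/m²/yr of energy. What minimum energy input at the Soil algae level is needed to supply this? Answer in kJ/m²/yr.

Cumulative transfer efficiency: 0.1 × 0.1 × 0.1 × 0.1 = 0.0001
Soil algae energy = 58 / 0.0001 = 580000 kJ/m²/yr

580000 kJ/m²/yr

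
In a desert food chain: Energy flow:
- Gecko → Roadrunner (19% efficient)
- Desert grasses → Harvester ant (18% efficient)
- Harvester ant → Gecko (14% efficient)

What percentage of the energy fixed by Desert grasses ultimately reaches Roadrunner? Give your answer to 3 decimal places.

Product of link efficiencies: 0.18 × 0.14 × 0.19 = 0.004788
As a percentage: 0.004788 × 100 = 0.479%

0.479%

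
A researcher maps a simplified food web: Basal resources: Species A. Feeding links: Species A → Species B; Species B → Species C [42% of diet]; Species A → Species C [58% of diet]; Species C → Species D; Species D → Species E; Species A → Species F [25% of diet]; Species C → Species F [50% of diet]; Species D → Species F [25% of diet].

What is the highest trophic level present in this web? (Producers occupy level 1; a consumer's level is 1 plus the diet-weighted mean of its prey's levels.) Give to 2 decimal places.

Species B: 1 + 1 = 2
Species C: 1 + (0.42×2 + 0.58×1) = 2.42
Species D: 1 + 2.42 = 3.42
Species E: 1 + 3.42 = 4.42
Species F: 1 + (0.25×1 + 0.5×2.42 + 0.25×3.42) = 3.315

4.42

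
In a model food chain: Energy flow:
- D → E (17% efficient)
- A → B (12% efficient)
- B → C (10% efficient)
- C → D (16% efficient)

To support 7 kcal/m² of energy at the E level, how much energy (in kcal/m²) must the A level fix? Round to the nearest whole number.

Cumulative transfer efficiency: 0.12 × 0.1 × 0.16 × 0.17 = 0.0003264
A energy = 7 / 0.0003264 = 21446 kcal/m²

21446 kcal/m²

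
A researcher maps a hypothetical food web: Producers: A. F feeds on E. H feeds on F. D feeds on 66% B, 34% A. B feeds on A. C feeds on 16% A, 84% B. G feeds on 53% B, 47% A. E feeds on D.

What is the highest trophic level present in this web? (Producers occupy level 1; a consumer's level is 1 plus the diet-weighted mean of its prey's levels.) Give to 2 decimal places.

5.66

B: 1 + 1 = 2
C: 1 + (0.16×1 + 0.84×2) = 2.84
D: 1 + (0.66×2 + 0.34×1) = 2.66
E: 1 + 2.66 = 3.66
F: 1 + 3.66 = 4.66
G: 1 + (0.53×2 + 0.47×1) = 2.53
H: 1 + 4.66 = 5.66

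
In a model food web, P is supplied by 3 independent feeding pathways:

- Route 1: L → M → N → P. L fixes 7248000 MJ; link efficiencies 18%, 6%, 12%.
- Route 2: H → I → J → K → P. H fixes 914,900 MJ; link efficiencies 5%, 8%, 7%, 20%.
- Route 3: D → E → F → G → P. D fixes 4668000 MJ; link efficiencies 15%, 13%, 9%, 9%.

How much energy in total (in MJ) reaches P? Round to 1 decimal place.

10182.0 MJ

Route 1: 7248000 × 0.18 × 0.06 × 0.12 = 9393.408 MJ
Route 2: 914900 × 0.05 × 0.08 × 0.07 × 0.2 = 51.2344 MJ
Route 3: 4668000 × 0.15 × 0.13 × 0.09 × 0.09 = 737.3106 MJ
Total at P: 9393.408 + 51.2344 + 737.3106 = 10181.953 MJ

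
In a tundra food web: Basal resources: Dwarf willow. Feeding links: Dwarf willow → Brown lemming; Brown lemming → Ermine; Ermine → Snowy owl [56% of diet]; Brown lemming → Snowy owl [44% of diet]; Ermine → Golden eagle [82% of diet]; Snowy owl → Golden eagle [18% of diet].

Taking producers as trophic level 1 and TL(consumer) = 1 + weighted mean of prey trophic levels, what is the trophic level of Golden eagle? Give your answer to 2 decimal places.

4.10

Brown lemming: 1 + 1 = 2
Ermine: 1 + 2 = 3
Snowy owl: 1 + (0.56×3 + 0.44×2) = 3.56
Golden eagle: 1 + (0.82×3 + 0.18×3.56) = 4.1008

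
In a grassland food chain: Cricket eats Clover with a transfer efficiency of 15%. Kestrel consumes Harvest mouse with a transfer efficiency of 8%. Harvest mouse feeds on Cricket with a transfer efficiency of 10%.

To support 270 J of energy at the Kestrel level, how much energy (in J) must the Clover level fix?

Cumulative transfer efficiency: 0.15 × 0.1 × 0.08 = 0.0012
Clover energy = 270 / 0.0012 = 225000 J

225000 J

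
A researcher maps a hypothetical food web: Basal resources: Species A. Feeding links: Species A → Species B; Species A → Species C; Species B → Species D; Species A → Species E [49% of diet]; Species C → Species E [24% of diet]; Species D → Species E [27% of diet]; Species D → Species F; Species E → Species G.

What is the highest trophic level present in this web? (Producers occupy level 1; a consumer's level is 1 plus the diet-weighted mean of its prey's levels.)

Species B: 1 + 1 = 2
Species C: 1 + 1 = 2
Species D: 1 + 2 = 3
Species E: 1 + (0.49×1 + 0.24×2 + 0.27×3) = 2.78
Species F: 1 + 3 = 4
Species G: 1 + 2.78 = 3.78

4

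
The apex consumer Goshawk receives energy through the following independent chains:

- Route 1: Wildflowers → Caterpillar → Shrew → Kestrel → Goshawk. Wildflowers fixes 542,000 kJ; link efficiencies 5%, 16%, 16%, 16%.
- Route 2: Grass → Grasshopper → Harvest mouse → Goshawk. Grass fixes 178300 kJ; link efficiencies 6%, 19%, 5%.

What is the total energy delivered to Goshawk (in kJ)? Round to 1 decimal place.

212.6 kJ

Route 1: 542000 × 0.05 × 0.16 × 0.16 × 0.16 = 111.0016 kJ
Route 2: 178300 × 0.06 × 0.19 × 0.05 = 101.631 kJ
Total at Goshawk: 111.0016 + 101.631 = 212.6326 kJ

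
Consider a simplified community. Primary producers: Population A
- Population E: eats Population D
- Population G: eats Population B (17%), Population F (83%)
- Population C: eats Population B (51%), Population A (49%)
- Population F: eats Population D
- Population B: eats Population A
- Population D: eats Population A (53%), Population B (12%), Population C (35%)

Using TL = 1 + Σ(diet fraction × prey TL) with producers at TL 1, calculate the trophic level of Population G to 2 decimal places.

Population B: 1 + 1 = 2
Population C: 1 + (0.51×2 + 0.49×1) = 2.51
Population D: 1 + (0.53×1 + 0.12×2 + 0.35×2.51) = 2.6485
Population E: 1 + 2.6485 = 3.6485
Population F: 1 + 2.6485 = 3.6485
Population G: 1 + (0.17×2 + 0.83×3.6485) = 4.368255

4.37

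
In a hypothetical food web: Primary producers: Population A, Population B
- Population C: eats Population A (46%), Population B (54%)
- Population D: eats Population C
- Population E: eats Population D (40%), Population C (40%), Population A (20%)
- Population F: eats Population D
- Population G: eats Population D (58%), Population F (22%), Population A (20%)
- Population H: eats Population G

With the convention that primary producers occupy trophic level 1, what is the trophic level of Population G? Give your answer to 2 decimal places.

3.82

Population C: 1 + (0.46×1 + 0.54×1) = 2
Population D: 1 + 2 = 3
Population E: 1 + (0.4×3 + 0.4×2 + 0.2×1) = 3.2
Population F: 1 + 3 = 4
Population G: 1 + (0.58×3 + 0.22×4 + 0.2×1) = 3.82
Population H: 1 + 3.82 = 4.82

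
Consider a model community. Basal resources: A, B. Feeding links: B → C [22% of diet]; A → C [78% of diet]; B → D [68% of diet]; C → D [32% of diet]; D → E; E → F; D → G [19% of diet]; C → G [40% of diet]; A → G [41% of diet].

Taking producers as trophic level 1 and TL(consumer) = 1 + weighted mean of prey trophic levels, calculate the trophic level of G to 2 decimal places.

C: 1 + (0.22×1 + 0.78×1) = 2
D: 1 + (0.68×1 + 0.32×2) = 2.32
E: 1 + 2.32 = 3.32
F: 1 + 3.32 = 4.32
G: 1 + (0.19×2.32 + 0.4×2 + 0.41×1) = 2.6508

2.65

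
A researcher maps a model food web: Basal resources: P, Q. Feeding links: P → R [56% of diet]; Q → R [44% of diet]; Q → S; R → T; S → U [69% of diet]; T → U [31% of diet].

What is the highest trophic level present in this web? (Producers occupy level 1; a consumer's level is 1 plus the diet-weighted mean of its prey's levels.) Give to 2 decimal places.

3.31

R: 1 + (0.56×1 + 0.44×1) = 2
S: 1 + 1 = 2
T: 1 + 2 = 3
U: 1 + (0.69×2 + 0.31×3) = 3.31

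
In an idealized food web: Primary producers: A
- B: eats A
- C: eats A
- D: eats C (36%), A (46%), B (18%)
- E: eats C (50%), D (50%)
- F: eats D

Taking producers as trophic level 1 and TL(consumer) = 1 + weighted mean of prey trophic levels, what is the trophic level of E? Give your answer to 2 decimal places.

3.27

B: 1 + 1 = 2
C: 1 + 1 = 2
D: 1 + (0.36×2 + 0.46×1 + 0.18×2) = 2.54
E: 1 + (0.5×2 + 0.5×2.54) = 3.27
F: 1 + 2.54 = 3.54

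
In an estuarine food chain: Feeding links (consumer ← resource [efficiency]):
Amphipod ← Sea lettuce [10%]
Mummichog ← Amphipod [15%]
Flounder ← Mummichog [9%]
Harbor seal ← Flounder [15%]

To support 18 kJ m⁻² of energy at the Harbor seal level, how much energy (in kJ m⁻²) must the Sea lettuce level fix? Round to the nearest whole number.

88889 kJ m⁻²

Cumulative transfer efficiency: 0.1 × 0.15 × 0.09 × 0.15 = 0.0002025
Sea lettuce energy = 18 / 0.0002025 = 88889 kJ m⁻²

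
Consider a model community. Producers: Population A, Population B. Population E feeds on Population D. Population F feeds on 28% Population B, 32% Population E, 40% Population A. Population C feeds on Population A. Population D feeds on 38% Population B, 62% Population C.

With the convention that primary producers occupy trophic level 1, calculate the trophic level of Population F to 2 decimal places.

2.84

Population C: 1 + 1 = 2
Population D: 1 + (0.38×1 + 0.62×2) = 2.62
Population E: 1 + 2.62 = 3.62
Population F: 1 + (0.28×1 + 0.32×3.62 + 0.4×1) = 2.8384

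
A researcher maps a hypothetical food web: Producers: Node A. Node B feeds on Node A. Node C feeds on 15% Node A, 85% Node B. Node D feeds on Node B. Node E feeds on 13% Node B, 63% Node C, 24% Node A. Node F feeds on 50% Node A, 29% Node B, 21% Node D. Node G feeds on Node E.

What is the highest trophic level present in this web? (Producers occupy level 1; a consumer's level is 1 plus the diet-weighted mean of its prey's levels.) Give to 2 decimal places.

4.30

Node B: 1 + 1 = 2
Node C: 1 + (0.15×1 + 0.85×2) = 2.85
Node D: 1 + 2 = 3
Node E: 1 + (0.13×2 + 0.63×2.85 + 0.24×1) = 3.2955
Node F: 1 + (0.5×1 + 0.29×2 + 0.21×3) = 2.71
Node G: 1 + 3.2955 = 4.2955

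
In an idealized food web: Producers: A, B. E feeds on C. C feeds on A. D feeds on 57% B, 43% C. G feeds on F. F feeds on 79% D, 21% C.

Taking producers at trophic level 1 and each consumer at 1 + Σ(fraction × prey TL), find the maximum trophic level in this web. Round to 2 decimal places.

4.34

C: 1 + 1 = 2
D: 1 + (0.57×1 + 0.43×2) = 2.43
E: 1 + 2 = 3
F: 1 + (0.79×2.43 + 0.21×2) = 3.3397
G: 1 + 3.3397 = 4.3397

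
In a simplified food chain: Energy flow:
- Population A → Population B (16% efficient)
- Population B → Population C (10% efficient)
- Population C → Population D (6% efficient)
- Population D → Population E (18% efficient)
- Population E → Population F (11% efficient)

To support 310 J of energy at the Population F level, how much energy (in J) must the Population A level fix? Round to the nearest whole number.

16308923 J

Cumulative transfer efficiency: 0.16 × 0.1 × 0.06 × 0.18 × 0.11 = 0.000019008
Population A energy = 310 / 0.000019008 = 16308923 J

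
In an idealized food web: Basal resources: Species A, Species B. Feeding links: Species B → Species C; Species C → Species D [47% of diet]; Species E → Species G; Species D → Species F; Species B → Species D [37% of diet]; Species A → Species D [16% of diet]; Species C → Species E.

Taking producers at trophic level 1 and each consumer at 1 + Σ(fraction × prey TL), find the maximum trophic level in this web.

4

Species C: 1 + 1 = 2
Species D: 1 + (0.16×1 + 0.37×1 + 0.47×2) = 2.47
Species E: 1 + 2 = 3
Species F: 1 + 2.47 = 3.47
Species G: 1 + 3 = 4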